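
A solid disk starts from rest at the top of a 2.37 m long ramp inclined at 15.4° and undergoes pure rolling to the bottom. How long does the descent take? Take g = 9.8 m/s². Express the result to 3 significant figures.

The moment of inertia is (1/2)MR², giving k ≡ I/(MR²) = 0.5.
Translational: Mg sinθ − f = Ma. Rotational about the CM: fR = Iα = kMRa, so f = kMa.
Hence a = g sinθ/(1+k) = 9.8×sin15.4°/1.5 = 1.735 m/s².
Starting from rest, L = ½at², so t = √(2L/a) = √(2×2.37/1.735) ≈ 1.65 s.

t ≈ 1.65 s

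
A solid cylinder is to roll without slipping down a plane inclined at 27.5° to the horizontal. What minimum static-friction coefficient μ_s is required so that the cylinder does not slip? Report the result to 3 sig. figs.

μ_min ≈ 0.174

The moment of inertia is (1/2)MR², giving k ≡ I/(MR²) = 0.5.
Newton's second law down the slope: Mg sinθ − f = Ma. The torque equation fR = Iα (with α = a/R) gives f = kMa.
These give a = g sinθ/(1+k) and the required friction f = kMg sinθ/(1+k).
With N = Mg cosθ, the no-slip condition f ≤ μN gives μ_min = f/N = k tanθ/(1+k).
μ_min = 0.5 × tan27.5° / 1.5 ≈ 0.174.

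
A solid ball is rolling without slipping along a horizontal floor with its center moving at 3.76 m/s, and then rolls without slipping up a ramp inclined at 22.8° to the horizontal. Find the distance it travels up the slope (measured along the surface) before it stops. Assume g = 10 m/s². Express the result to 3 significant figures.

Here I = (2/5)MR², so the shape factor k = I/(MR²) = 0.4.
Since it rolls without slipping, ω = v/R and KE = ½Mv² + ½Iω² = ½(1+k)Mv² = (7/10)Mv².
Setting this equal to Mgh gives the vertical rise h = (1+k)v₀²/(2g) = 1.4×3.76²/(2×10) = 0.9896 m.
The distance along the slope is d = h/sinθ = 0.9896/sin22.8° ≈ 2.55 m.

d ≈ 2.55 m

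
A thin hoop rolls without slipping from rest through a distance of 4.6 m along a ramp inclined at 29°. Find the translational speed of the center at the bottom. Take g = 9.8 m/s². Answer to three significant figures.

v ≈ 4.67 m/s

With I = MR², the ratio k = I/(MR²) is 1.
Since it rolls without slipping, ω = v/R and KE = ½Mv² + ½Iω² = ½(1+k)Mv² = Mv².
The vertical drop is h = L sinθ = 4.6 × sin29° = 2.23 m.
Setting Mgh = Mv² gives v = √(2gh/(1+k)) = √(2·9.8·2.23/2) ≈ 4.67 m/s.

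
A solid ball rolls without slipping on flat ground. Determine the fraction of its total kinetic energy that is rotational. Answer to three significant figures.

Here I = (2/5)MR², so the shape factor k = I/(MR²) = 0.4.
With ω = v/R, KE_trans = ½Mv² and KE_rot = ½Iω² = ½kMv², so KE_total = ½(1+k)Mv².
The rotational fraction is therefore k/(1+k) = 0.4/1.4 ≈ 0.286.

fraction ≈ 0.286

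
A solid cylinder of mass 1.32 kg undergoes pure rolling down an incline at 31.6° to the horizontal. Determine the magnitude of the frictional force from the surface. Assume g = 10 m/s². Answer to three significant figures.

f ≈ 2.31 N

The moment of inertia is (1/2)MR², giving k ≡ I/(MR²) = 0.5.
Translational: Mg sinθ − f = Ma. Rotational about the CM: fR = Iα = kMRa, so f = kMa.
Combining, a = g sinθ/(1+k) and f = kMa = kMg sinθ/(1+k).
f = 0.5 × 1.32 × 10 × sin31.6° / 1.5 ≈ 2.31 N.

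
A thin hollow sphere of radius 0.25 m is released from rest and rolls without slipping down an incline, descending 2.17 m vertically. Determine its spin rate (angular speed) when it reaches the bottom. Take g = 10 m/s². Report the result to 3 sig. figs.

ω ≈ 20.4 rad/s

For this body I = (2/3)MR², i.e. k = I/(MR²) = 2/3.
The rolling condition ω = v/R makes the rotational term ½I(v/R)² = ½kMv², so KE_total = ½(1+k)Mv² = (5/6)Mv².
Energy conservation Mgh = ½(1+k)Mv² gives v = √(2gh/(1+k)) = √(2 × 10 × 2.17 / 1.667) = 5.103 m/s.
The angular speed follows from ω = v/R = 5.103/0.25 ≈ 20.4 rad/s.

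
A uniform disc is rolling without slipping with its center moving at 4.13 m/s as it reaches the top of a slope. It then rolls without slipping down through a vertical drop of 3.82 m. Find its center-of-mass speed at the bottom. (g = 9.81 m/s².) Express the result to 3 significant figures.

Here I = (1/2)MR², so the shape factor k = I/(MR²) = 0.5.
The rolling condition ω = v/R makes the rotational term ½I(v/R)² = ½kMv², so KE_total = ½(1+k)Mv² = (3/4)Mv².
Energy conservation: (3/4)Mv₀² + Mgh = (3/4)Mv², so v² = v₀² + 2gh/(1+k).
v = √(4.13² + 2×9.81×3.82/1.5) = √67.02 ≈ 8.19 m/s.

v ≈ 8.19 m/s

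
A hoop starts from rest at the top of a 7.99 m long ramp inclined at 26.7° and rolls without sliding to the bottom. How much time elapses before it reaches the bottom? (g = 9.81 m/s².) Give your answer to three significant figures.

t ≈ 2.69 s

Here I = MR², so the shape factor k = I/(MR²) = 1.
Newton's second law down the slope: Mg sinθ − f = Ma. The torque equation fR = Iα (with α = a/R) gives f = kMa.
Hence a = g sinθ/(1+k) = 9.81×sin26.7°/2 = 2.204 m/s².
With constant a from rest, t = √(2L/a) = √(2·7.99/2.204) ≈ 2.69 s.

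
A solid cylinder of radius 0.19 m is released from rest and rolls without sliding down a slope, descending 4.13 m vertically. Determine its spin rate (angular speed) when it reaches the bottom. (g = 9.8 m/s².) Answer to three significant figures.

ω ≈ 38.7 rad/s

Here I = (1/2)MR², so the shape factor k = I/(MR²) = 0.5.
Rolling without slipping gives ω = v/R, so the total kinetic energy is ½Mv² + ½Iω² = ½(1+k)Mv² = (3/4)Mv².
Energy conservation Mgh = ½(1+k)Mv² gives v = √(2gh/(1+k)) = √(2 × 9.8 × 4.13 / 1.5) = 7.346 m/s.
The angular speed follows from ω = v/R = 7.346/0.19 ≈ 38.7 rad/s.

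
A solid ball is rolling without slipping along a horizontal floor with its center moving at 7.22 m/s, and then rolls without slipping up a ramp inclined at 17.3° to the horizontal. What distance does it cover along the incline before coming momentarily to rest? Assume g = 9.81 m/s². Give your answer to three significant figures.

d ≈ 12.5 m

Here I = (2/5)MR², so the shape factor k = I/(MR²) = 0.4.
Pure rolling means v = ωR; then KE = ½Mv² + ½I(v/R)² = ½(1+k)Mv² = (7/10)Mv².
Setting this equal to Mgh gives the vertical rise h = (1+k)v₀²/(2g) = 1.4×7.22²/(2×9.81) = 3.72 m.
Along the incline, d = h/sinθ = 3.72/sin17.3° ≈ 12.5 m.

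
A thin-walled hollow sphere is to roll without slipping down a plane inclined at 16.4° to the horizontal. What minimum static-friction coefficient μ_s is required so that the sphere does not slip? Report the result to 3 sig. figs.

Here I = (2/3)MR², so the shape factor k = I/(MR²) = 2/3.
Along the incline Mg sinθ − f = Ma, and torque about the center fR = Iα = kMR²(a/R) gives f = kMa.
These give a = g sinθ/(1+k) and the required friction f = kMg sinθ/(1+k).
With N = Mg cosθ, the no-slip condition f ≤ μN gives μ_min = f/N = k tanθ/(1+k).
μ_min = (2/3) × tan16.4° / 1.667 ≈ 0.118.

μ_min ≈ 0.118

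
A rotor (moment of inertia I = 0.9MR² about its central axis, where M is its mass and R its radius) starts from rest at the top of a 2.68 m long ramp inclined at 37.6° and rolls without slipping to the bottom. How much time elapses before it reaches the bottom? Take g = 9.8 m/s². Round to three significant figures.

t ≈ 1.31 s

For this body I = 0.9MR², i.e. k = I/(MR²) = 0.9.
Along the incline Mg sinθ − f = Ma, and torque about the center fR = Iα = kMR²(a/R) gives f = kMa.
Hence a = g sinθ/(1+k) = 9.8×sin37.6°/1.9 = 3.147 m/s².
Starting from rest, L = ½at², so t = √(2L/a) = √(2×2.68/3.147) ≈ 1.31 s.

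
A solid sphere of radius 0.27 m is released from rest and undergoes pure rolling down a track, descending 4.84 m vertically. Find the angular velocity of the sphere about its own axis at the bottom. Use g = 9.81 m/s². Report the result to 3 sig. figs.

ω ≈ 30.5 rad/s

The moment of inertia is (2/5)MR², giving k ≡ I/(MR²) = 0.4.
The rolling condition ω = v/R makes the rotational term ½I(v/R)² = ½kMv², so KE_total = ½(1+k)Mv² = (7/10)Mv².
Energy conservation Mgh = ½(1+k)Mv² gives v = √(2gh/(1+k)) = √(2 × 9.81 × 4.84 / 1.4) = 8.236 m/s.
Then ω = v/R = 8.236 / 0.27 ≈ 30.5 rad/s.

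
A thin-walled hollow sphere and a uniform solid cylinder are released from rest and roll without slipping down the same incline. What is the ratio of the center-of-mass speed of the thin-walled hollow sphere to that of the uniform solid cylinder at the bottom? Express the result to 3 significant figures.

Each satisfies Mgh = ½(1+k)Mv² with k = I/(MR²), so v ∝ 1/√(1+k).
For the thin-walled hollow sphere k = 2/3; for the uniform solid cylinder k = 0.5.
v₁/v₂ = √((1+k₂)/(1+k₁)) = √(1.5/1.667) ≈ 0.949.

v_ratio ≈ 0.949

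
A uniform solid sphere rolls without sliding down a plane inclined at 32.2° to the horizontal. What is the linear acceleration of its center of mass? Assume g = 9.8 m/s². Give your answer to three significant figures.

a ≈ 3.73 m/s²

Here I = (2/5)MR², so the shape factor k = I/(MR²) = 0.4.
Translational: Mg sinθ − f = Ma. Rotational about the CM: fR = Iα = kMRa, so f = kMa.
Eliminating f: Mg sinθ = (1+k)Ma, so a = g sinθ/(1+k) = 9.8 × sin32.2° / 1.4 ≈ 3.73 m/s².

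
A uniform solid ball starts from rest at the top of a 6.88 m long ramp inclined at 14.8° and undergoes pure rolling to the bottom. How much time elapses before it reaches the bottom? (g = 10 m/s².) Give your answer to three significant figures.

With I = (2/5)MR², the ratio k = I/(MR²) is 0.4.
Along the incline Mg sinθ − f = Ma, and torque about the center fR = Iα = kMR²(a/R) gives f = kMa.
Hence a = g sinθ/(1+k) = 10×sin14.8°/1.4 = 1.825 m/s².
With constant a from rest, t = √(2L/a) = √(2·6.88/1.825) ≈ 2.75 s.

t ≈ 2.75 s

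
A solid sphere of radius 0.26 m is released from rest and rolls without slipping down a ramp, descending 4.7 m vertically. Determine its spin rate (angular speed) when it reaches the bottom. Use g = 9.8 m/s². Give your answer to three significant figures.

ω ≈ 31.2 rad/s

The moment of inertia is (2/5)MR², giving k ≡ I/(MR²) = 0.4.
The rolling condition ω = v/R makes the rotational term ½I(v/R)² = ½kMv², so KE_total = ½(1+k)Mv² = (7/10)Mv².
Energy conservation Mgh = ½(1+k)Mv² gives v = √(2gh/(1+k)) = √(2 × 9.8 × 4.7 / 1.4) = 8.112 m/s.
Then ω = v/R = 8.112 / 0.26 ≈ 31.2 rad/s.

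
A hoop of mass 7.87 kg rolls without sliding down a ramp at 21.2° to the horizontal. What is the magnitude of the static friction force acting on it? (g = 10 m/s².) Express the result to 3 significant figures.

f ≈ 14.2 N

With I = MR², the ratio k = I/(MR²) is 1.
Along the incline Mg sinθ − f = Ma, and torque about the center fR = Iα = kMR²(a/R) gives f = kMa.
Combining, a = g sinθ/(1+k) and f = kMa = kMg sinθ/(1+k).
f = 1 × 7.87 × 10 × sin21.2° / 2 ≈ 14.2 N.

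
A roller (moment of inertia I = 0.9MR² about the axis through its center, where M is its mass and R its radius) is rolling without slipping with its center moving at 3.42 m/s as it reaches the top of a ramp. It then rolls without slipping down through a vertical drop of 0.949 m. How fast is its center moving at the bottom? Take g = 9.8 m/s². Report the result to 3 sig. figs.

v ≈ 4.64 m/s

The moment of inertia is 0.9MR², giving k ≡ I/(MR²) = 0.9.
Pure rolling means v = ωR; then KE = ½Mv² + ½I(v/R)² = ½(1+k)Mv² = (19/20)Mv².
Conserving energy between top and bottom: (19/20)Mv² = (19/20)Mv₀² + Mgh, hence v² = v₀² + 2gh/(1+k).
v = √(3.42² + 2×9.8×0.949/1.9) = √21.49 ≈ 4.64 m/s.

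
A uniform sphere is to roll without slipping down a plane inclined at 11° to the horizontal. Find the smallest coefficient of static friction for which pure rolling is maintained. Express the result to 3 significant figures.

For this body I = (2/5)MR², i.e. k = I/(MR²) = 0.4.
Newton's second law down the slope: Mg sinθ − f = Ma. The torque equation fR = Iα (with α = a/R) gives f = kMa.
These give a = g sinθ/(1+k) and the required friction f = kMg sinθ/(1+k).
The normal force is N = Mg cosθ, so μ_min = f/N = k tanθ/(1+k).
μ_min = 0.4 × tan11° / 1.4 ≈ 0.0555.

μ_min ≈ 0.0555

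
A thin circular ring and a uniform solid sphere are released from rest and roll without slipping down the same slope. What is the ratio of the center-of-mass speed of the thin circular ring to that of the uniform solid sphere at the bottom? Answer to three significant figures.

v_ratio ≈ 0.837

Each satisfies Mgh = ½(1+k)Mv² with k = I/(MR²), so v ∝ 1/√(1+k).
For the thin circular ring k = 1; for the uniform solid sphere k = 0.4.
v₁/v₂ = √((1+k₂)/(1+k₁)) = √(1.4/2) ≈ 0.837.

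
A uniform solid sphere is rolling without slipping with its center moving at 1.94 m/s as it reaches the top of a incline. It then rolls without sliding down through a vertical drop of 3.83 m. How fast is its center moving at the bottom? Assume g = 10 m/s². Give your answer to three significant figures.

The moment of inertia is (2/5)MR², giving k ≡ I/(MR²) = 0.4.
The rolling condition ω = v/R makes the rotational term ½I(v/R)² = ½kMv², so KE_total = ½(1+k)Mv² = (7/10)Mv².
Conserving energy between top and bottom: (7/10)Mv² = (7/10)Mv₀² + Mgh, hence v² = v₀² + 2gh/(1+k).
v = √(1.94² + 2×10×3.83/1.4) = √58.48 ≈ 7.65 m/s.

v ≈ 7.65 m/s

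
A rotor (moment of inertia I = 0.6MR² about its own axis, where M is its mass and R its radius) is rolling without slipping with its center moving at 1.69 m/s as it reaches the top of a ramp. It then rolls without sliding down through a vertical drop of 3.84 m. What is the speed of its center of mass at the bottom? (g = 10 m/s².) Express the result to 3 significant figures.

v ≈ 7.13 m/s

Here I = 0.6MR², so the shape factor k = I/(MR²) = 0.6.
The rolling condition ω = v/R makes the rotational term ½I(v/R)² = ½kMv², so KE_total = ½(1+k)Mv² = (4/5)Mv².
Energy conservation: (4/5)Mv₀² + Mgh = (4/5)Mv², so v² = v₀² + 2gh/(1+k).
v = √(1.69² + 2×10×3.84/1.6) = √50.86 ≈ 7.13 m/s.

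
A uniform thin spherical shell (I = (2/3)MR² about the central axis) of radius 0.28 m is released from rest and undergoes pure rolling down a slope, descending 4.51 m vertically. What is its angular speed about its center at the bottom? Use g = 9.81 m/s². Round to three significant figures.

ω ≈ 26.0 rad/s

With I = (2/3)MR², the ratio k = I/(MR²) is 2/3.
The rolling condition ω = v/R makes the rotational term ½I(v/R)² = ½kMv², so KE_total = ½(1+k)Mv² = (5/6)Mv².
Energy conservation Mgh = ½(1+k)Mv² gives v = √(2gh/(1+k)) = √(2 × 9.81 × 4.51 / 1.667) = 7.286 m/s.
The angular speed follows from ω = v/R = 7.286/0.28 ≈ 26.0 rad/s.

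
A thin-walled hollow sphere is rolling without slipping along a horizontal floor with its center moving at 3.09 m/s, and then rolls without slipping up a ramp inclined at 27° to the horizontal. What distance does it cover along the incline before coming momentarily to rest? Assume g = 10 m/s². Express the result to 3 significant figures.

With I = (2/3)MR², the ratio k = I/(MR²) is 2/3.
The rolling condition ω = v/R makes the rotational term ½I(v/R)² = ½kMv², so KE_total = ½(1+k)Mv² = (5/6)Mv².
Setting this equal to Mgh gives the vertical rise h = (1+k)v₀²/(2g) = 1.667×3.09²/(2×10) = 0.7957 m.
The distance along the slope is d = h/sinθ = 0.7957/sin27° ≈ 1.75 m.

d ≈ 1.75 m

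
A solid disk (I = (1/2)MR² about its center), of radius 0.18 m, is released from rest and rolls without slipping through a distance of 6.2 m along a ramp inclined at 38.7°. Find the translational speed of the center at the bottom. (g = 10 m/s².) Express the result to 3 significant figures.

v ≈ 7.19 m/s

The moment of inertia is (1/2)MR², giving k ≡ I/(MR²) = 0.5.
Since it rolls without slipping, ω = v/R and KE = ½Mv² + ½Iω² = ½(1+k)Mv² = (3/4)Mv².
The vertical drop is h = L sinθ = 6.2 × sin38.7° = 3.877 m.
Setting Mgh = (3/4)Mv² gives v = √(2gh/(1+k)) = √(2·10·3.877/1.5) ≈ 7.19 m/s.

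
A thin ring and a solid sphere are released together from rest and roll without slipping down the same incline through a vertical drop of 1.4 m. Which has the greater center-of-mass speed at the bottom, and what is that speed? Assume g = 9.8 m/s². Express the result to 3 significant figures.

the solid sphere, at v ≈ 4.43 m/s

For rolling without slipping, Mgh = ½(1+k)Mv² where k = I/(MR²), so v = √(2gh/(1+k)).
Thin ring: k = 1, giving v = √(2×9.8×1.4/2) = 3.704 m/s.
Solid sphere: k = 0.4, giving v = √(2×9.8×1.4/1.4) = 4.427 m/s.
The smaller k wins: the solid sphere, at ≈ 4.43 m/s.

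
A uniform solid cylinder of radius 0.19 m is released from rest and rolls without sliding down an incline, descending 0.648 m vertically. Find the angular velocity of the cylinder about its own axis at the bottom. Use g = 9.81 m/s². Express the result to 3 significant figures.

The moment of inertia is (1/2)MR², giving k ≡ I/(MR²) = 0.5.
Rolling without slipping gives ω = v/R, so the total kinetic energy is ½Mv² + ½Iω² = ½(1+k)Mv² = (3/4)Mv².
Energy conservation Mgh = ½(1+k)Mv² gives v = √(2gh/(1+k)) = √(2 × 9.81 × 0.648 / 1.5) = 2.911 m/s.
Then ω = v/R = 2.911 / 0.19 ≈ 15.3 rad/s.

ω ≈ 15.3 rad/s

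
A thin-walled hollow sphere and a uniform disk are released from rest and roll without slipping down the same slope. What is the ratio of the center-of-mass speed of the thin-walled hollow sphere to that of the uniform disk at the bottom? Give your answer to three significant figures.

Each satisfies Mgh = ½(1+k)Mv² with k = I/(MR²), so v ∝ 1/√(1+k).
For the thin-walled hollow sphere k = 2/3; for the uniform disk k = 0.5.
v₁/v₂ = √((1+k₂)/(1+k₁)) = √(1.5/1.667) ≈ 0.949.

v_ratio ≈ 0.949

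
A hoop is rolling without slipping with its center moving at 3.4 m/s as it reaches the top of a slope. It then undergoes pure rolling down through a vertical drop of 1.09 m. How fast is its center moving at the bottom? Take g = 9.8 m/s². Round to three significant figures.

v ≈ 4.72 m/s

With I = MR², the ratio k = I/(MR²) is 1.
Pure rolling means v = ωR; then KE = ½Mv² + ½I(v/R)² = ½(1+k)Mv² = Mv².
Energy conservation: Mv₀² + Mgh = Mv², so v² = v₀² + 2gh/(1+k).
v = √(3.4² + 2×9.8×1.09/2) = √22.24 ≈ 4.72 m/s.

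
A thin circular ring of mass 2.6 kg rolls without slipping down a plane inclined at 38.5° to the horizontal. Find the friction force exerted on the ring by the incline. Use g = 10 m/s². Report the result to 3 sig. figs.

f ≈ 8.09 N

The moment of inertia is MR², giving k ≡ I/(MR²) = 1.
Translational: Mg sinθ − f = Ma. Rotational about the CM: fR = Iα = kMRa, so f = kMa.
Combining, a = g sinθ/(1+k) and f = kMa = kMg sinθ/(1+k).
f = 1 × 2.6 × 10 × sin38.5° / 2 ≈ 8.09 N.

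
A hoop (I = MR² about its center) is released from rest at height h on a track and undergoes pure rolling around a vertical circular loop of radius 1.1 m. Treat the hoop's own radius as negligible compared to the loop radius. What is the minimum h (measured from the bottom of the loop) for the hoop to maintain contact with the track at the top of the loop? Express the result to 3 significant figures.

h_min ≈ 3.30 m

For this body I = MR², i.e. k = I/(MR²) = 1.
At the top, contact is just lost when gravity alone supplies the centripetal force: Mg = Mv_top²/r, i.e. v_top² = gr.
With ω = v/R, the kinetic energy at speed v is ½(1+k)Mv² = Mv².
Energy conservation from release (height h) to the top (height 2r): Mgh = Mg(2r) + M·gr.
Thus h_min = 2r + (1+k)r/2 = r(2 + 2/2) = 1.1 × 3 ≈ 3.30 m.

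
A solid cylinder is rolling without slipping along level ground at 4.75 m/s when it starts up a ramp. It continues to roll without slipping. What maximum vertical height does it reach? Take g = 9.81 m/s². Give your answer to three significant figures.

h ≈ 1.72 m

With I = (1/2)MR², the ratio k = I/(MR²) is 0.5.
Pure rolling means v = ωR; then KE = ½Mv² + ½I(v/R)² = ½(1+k)Mv² = (3/4)Mv².
At the top the kinetic energy is zero, so (3/4)Mv₀² = Mgh.
Thus h = (1+k)v₀²/(2g) = 1.5 × 4.75² / (2 × 9.81) ≈ 1.72 m.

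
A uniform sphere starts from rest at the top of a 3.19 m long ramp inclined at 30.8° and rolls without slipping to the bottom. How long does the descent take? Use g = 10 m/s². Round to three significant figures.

t ≈ 1.32 s

Here I = (2/5)MR², so the shape factor k = I/(MR²) = 0.4.
Newton's second law down the slope: Mg sinθ − f = Ma. The torque equation fR = Iα (with α = a/R) gives f = kMa.
Hence a = g sinθ/(1+k) = 10×sin30.8°/1.4 = 3.657 m/s².
With constant a from rest, t = √(2L/a) = √(2·3.19/3.657) ≈ 1.32 s.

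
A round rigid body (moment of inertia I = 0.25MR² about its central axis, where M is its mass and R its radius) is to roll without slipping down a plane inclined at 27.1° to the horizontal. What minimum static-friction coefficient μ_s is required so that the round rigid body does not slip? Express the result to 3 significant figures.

μ_min ≈ 0.102

Here I = 0.25MR², so the shape factor k = I/(MR²) = 0.25.
Newton's second law down the slope: Mg sinθ − f = Ma. The torque equation fR = Iα (with α = a/R) gives f = kMa.
These give a = g sinθ/(1+k) and the required friction f = kMg sinθ/(1+k).
The normal force is N = Mg cosθ, so μ_min = f/N = k tanθ/(1+k).
μ_min = 0.25 × tan27.1° / 1.25 ≈ 0.102.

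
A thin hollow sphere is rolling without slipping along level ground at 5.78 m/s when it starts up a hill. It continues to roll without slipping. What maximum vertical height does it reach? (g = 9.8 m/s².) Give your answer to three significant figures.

Here I = (2/3)MR², so the shape factor k = I/(MR²) = 2/3.
Rolling without slipping gives ω = v/R, so the total kinetic energy is ½Mv² + ½Iω² = ½(1+k)Mv² = (5/6)Mv².
At the top the kinetic energy is zero, so (5/6)Mv₀² = Mgh.
Thus h = (1+k)v₀²/(2g) = 1.667 × 5.78² / (2 × 9.8) ≈ 2.84 m.

h ≈ 2.84 m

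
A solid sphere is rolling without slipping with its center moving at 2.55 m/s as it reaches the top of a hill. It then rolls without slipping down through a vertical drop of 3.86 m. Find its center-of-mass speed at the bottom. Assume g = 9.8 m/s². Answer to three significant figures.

v ≈ 7.78 m/s

For this body I = (2/5)MR², i.e. k = I/(MR²) = 0.4.
Since it rolls without slipping, ω = v/R and KE = ½Mv² + ½Iω² = ½(1+k)Mv² = (7/10)Mv².
Conserving energy between top and bottom: (7/10)Mv² = (7/10)Mv₀² + Mgh, hence v² = v₀² + 2gh/(1+k).
v = √(2.55² + 2×9.8×3.86/1.4) = √60.54 ≈ 7.78 m/s.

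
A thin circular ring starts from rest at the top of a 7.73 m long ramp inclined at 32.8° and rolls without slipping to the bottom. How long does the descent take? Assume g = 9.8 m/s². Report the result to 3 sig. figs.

With I = MR², the ratio k = I/(MR²) is 1.
Newton's second law down the slope: Mg sinθ − f = Ma. The torque equation fR = Iα (with α = a/R) gives f = kMa.
Hence a = g sinθ/(1+k) = 9.8×sin32.8°/2 = 2.654 m/s².
With constant a from rest, t = √(2L/a) = √(2·7.73/2.654) ≈ 2.41 s.

t ≈ 2.41 s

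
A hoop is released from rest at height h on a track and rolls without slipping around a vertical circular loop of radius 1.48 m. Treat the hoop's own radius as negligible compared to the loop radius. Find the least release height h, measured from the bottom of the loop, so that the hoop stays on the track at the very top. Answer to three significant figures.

With I = MR², the ratio k = I/(MR²) is 1.
At the top, contact is just lost when gravity alone supplies the centripetal force: Mg = Mv_top²/r, i.e. v_top² = gr.
With ω = v/R, the kinetic energy at speed v is ½(1+k)Mv² = Mv².
Energy conservation from release (height h) to the top (height 2r): Mgh = Mg(2r) + M·gr.
Thus h_min = 2r + (1+k)r/2 = r(2 + 2/2) = 1.48 × 3 ≈ 4.44 m.

h_min ≈ 4.44 m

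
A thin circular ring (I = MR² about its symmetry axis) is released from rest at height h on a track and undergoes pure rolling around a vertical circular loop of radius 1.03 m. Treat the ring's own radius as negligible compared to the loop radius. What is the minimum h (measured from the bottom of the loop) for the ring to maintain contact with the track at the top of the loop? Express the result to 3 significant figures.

With I = MR², the ratio k = I/(MR²) is 1.
At the top, contact is just lost when gravity alone supplies the centripetal force: Mg = Mv_top²/r, i.e. v_top² = gr.
With ω = v/R, the kinetic energy at speed v is ½(1+k)Mv² = Mv².
Energy conservation from release (height h) to the top (height 2r): Mgh = Mg(2r) + M·gr.
Thus h_min = 2r + (1+k)r/2 = r(2 + 2/2) = 1.03 × 3 ≈ 3.09 m.

h_min ≈ 3.09 m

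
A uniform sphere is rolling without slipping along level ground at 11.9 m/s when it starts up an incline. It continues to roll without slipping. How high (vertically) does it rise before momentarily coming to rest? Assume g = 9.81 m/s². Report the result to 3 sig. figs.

Here I = (2/5)MR², so the shape factor k = I/(MR²) = 0.4.
Pure rolling means v = ωR; then KE = ½Mv² + ½I(v/R)² = ½(1+k)Mv² = (7/10)Mv².
At the top the kinetic energy is zero, so (7/10)Mv₀² = Mgh.
Thus h = (1+k)v₀²/(2g) = 1.4 × 11.9² / (2 × 9.81) ≈ 10.1 m.

h ≈ 10.1 m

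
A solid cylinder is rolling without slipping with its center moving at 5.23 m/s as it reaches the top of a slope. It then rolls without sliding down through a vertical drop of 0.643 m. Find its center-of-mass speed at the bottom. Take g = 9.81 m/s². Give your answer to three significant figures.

Here I = (1/2)MR², so the shape factor k = I/(MR²) = 0.5.
The rolling condition ω = v/R makes the rotational term ½I(v/R)² = ½kMv², so KE_total = ½(1+k)Mv² = (3/4)Mv².
Energy conservation: (3/4)Mv₀² + Mgh = (3/4)Mv², so v² = v₀² + 2gh/(1+k).
v = √(5.23² + 2×9.81×0.643/1.5) = √35.76 ≈ 5.98 m/s.

v ≈ 5.98 m/s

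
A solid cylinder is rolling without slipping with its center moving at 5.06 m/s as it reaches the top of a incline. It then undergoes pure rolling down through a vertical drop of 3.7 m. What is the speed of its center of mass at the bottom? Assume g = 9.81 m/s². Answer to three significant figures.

v ≈ 8.60 m/s

For this body I = (1/2)MR², i.e. k = I/(MR²) = 0.5.
Pure rolling means v = ωR; then KE = ½Mv² + ½I(v/R)² = ½(1+k)Mv² = (3/4)Mv².
Energy conservation: (3/4)Mv₀² + Mgh = (3/4)Mv², so v² = v₀² + 2gh/(1+k).
v = √(5.06² + 2×9.81×3.7/1.5) = √74 ≈ 8.60 m/s.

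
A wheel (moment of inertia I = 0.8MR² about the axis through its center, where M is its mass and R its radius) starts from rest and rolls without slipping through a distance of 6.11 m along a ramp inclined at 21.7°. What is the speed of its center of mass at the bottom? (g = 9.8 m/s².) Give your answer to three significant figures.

v ≈ 4.96 m/s

Here I = 0.8MR², so the shape factor k = I/(MR²) = 0.8.
Pure rolling means v = ωR; then KE = ½Mv² + ½I(v/R)² = ½(1+k)Mv² = (9/10)Mv².
The vertical drop is h = L sinθ = 6.11 × sin21.7° = 2.259 m.
Setting Mgh = (9/10)Mv² gives v = √(2gh/(1+k)) = √(2·9.8·2.259/1.8) ≈ 4.96 m/s.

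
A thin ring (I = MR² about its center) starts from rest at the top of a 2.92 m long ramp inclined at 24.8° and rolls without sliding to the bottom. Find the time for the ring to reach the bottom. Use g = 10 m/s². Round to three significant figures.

t ≈ 1.67 s

The moment of inertia is MR², giving k ≡ I/(MR²) = 1.
Newton's second law down the slope: Mg sinθ − f = Ma. The torque equation fR = Iα (with α = a/R) gives f = kMa.
Hence a = g sinθ/(1+k) = 10×sin24.8°/2 = 2.097 m/s².
Starting from rest, L = ½at², so t = √(2L/a) = √(2×2.92/2.097) ≈ 1.67 s.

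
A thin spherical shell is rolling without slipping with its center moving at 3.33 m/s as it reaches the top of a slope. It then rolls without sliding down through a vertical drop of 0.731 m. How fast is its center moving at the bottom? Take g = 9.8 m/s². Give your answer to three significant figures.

The moment of inertia is (2/3)MR², giving k ≡ I/(MR²) = 2/3.
Rolling without slipping gives ω = v/R, so the total kinetic energy is ½Mv² + ½Iω² = ½(1+k)Mv² = (5/6)Mv².
Energy conservation: (5/6)Mv₀² + Mgh = (5/6)Mv², so v² = v₀² + 2gh/(1+k).
v = √(3.33² + 2×9.8×0.731/1.667) = √19.69 ≈ 4.44 m/s.

v ≈ 4.44 m/s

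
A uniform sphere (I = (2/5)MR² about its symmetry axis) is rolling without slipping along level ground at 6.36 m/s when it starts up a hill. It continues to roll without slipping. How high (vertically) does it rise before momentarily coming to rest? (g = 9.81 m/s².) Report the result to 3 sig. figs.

h ≈ 2.89 m

For this body I = (2/5)MR², i.e. k = I/(MR²) = 0.4.
Pure rolling means v = ωR; then KE = ½Mv² + ½I(v/R)² = ½(1+k)Mv² = (7/10)Mv².
All of this converts to potential energy at the highest point: (7/10)Mv₀² = Mgh.
Thus h = (1+k)v₀²/(2g) = 1.4 × 6.36² / (2 × 9.81) ≈ 2.89 m.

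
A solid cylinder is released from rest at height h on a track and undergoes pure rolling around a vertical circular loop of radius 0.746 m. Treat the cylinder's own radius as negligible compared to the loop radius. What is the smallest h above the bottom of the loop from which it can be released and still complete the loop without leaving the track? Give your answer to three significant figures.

h_min ≈ 2.05 m

Here I = (1/2)MR², so the shape factor k = I/(MR²) = 0.5.
At the top of the loop, the minimum-contact condition is Mg = Mv_top²/r, so v_top² = gr.
With ω = v/R, the kinetic energy at speed v is ½(1+k)Mv² = (3/4)Mv².
Energy conservation from release (height h) to the top (height 2r): Mgh = Mg(2r) + (3/4)M·gr.
Thus h_min = 2r + (1+k)r/2 = r(2 + 1.5/2) = 0.746 × 2.75 ≈ 2.05 m.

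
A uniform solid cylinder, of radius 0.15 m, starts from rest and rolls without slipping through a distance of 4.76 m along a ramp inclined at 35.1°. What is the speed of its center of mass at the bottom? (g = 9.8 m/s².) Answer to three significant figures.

v ≈ 5.98 m/s

The moment of inertia is (1/2)MR², giving k ≡ I/(MR²) = 0.5.
Since it rolls without slipping, ω = v/R and KE = ½Mv² + ½Iω² = ½(1+k)Mv² = (3/4)Mv².
The vertical drop is h = L sinθ = 4.76 × sin35.1° = 2.737 m.
Setting Mgh = (3/4)Mv² gives v = √(2gh/(1+k)) = √(2·9.8·2.737/1.5) ≈ 5.98 m/s.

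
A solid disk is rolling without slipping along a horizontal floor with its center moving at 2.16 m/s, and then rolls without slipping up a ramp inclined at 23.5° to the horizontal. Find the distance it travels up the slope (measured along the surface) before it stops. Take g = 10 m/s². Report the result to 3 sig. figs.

d ≈ 0.878 m

With I = (1/2)MR², the ratio k = I/(MR²) is 0.5.
Pure rolling means v = ωR; then KE = ½Mv² + ½I(v/R)² = ½(1+k)Mv² = (3/4)Mv².
Setting this equal to Mgh gives the vertical rise h = (1+k)v₀²/(2g) = 1.5×2.16²/(2×10) = 0.3499 m.
The distance along the slope is d = h/sinθ = 0.3499/sin23.5° ≈ 0.878 m.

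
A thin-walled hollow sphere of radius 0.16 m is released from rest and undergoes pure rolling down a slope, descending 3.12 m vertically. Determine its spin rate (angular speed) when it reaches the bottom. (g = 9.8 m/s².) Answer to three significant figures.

The moment of inertia is (2/3)MR², giving k ≡ I/(MR²) = 2/3.
Rolling without slipping gives ω = v/R, so the total kinetic energy is ½Mv² + ½Iω² = ½(1+k)Mv² = (5/6)Mv².
Energy conservation Mgh = ½(1+k)Mv² gives v = √(2gh/(1+k)) = √(2 × 9.8 × 3.12 / 1.667) = 6.057 m/s.
The angular speed follows from ω = v/R = 6.057/0.16 ≈ 37.9 rad/s.

ω ≈ 37.9 rad/s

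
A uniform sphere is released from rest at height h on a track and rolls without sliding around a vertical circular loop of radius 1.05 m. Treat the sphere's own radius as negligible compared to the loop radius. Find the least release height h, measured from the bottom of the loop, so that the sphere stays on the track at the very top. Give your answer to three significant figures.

For this body I = (2/5)MR², i.e. k = I/(MR²) = 0.4.
At the top, contact is just lost when gravity alone supplies the centripetal force: Mg = Mv_top²/r, i.e. v_top² = gr.
With ω = v/R, the kinetic energy at speed v is ½(1+k)Mv² = (7/10)Mv².
Energy conservation from release (height h) to the top (height 2r): Mgh = Mg(2r) + (7/10)M·gr.
Thus h_min = 2r + (1+k)r/2 = r(2 + 1.4/2) = 1.05 × 2.7 ≈ 2.84 m.

h_min ≈ 2.84 m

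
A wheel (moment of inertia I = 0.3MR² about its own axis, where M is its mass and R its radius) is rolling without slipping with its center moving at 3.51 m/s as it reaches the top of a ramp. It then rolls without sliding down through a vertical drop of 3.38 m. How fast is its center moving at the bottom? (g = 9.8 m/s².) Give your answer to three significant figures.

Here I = 0.3MR², so the shape factor k = I/(MR²) = 0.3.
Pure rolling means v = ωR; then KE = ½Mv² + ½I(v/R)² = ½(1+k)Mv² = (13/20)Mv².
Energy conservation: (13/20)Mv₀² + Mgh = (13/20)Mv², so v² = v₀² + 2gh/(1+k).
v = √(3.51² + 2×9.8×3.38/1.3) = √63.28 ≈ 7.95 m/s.

v ≈ 7.95 m/s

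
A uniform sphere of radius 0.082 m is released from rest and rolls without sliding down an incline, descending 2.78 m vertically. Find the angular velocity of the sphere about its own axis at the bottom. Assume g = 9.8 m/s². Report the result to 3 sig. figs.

For this body I = (2/5)MR², i.e. k = I/(MR²) = 0.4.
Rolling without slipping gives ω = v/R, so the total kinetic energy is ½Mv² + ½Iω² = ½(1+k)Mv² = (7/10)Mv².
Energy conservation Mgh = ½(1+k)Mv² gives v = √(2gh/(1+k)) = √(2 × 9.8 × 2.78 / 1.4) = 6.239 m/s.
The angular speed follows from ω = v/R = 6.239/0.082 ≈ 76.1 rad/s.

ω ≈ 76.1 rad/s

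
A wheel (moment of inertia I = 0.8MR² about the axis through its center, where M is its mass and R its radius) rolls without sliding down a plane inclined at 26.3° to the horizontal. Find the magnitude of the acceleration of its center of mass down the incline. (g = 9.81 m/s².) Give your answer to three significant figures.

a ≈ 2.41 m/s²

The moment of inertia is 0.8MR², giving k ≡ I/(MR²) = 0.8.
Translational: Mg sinθ − f = Ma. Rotational about the CM: fR = Iα = kMRa, so f = kMa.
Eliminating f: Mg sinθ = (1+k)Ma, so a = g sinθ/(1+k) = 9.81 × sin26.3° / 1.8 ≈ 2.41 m/s².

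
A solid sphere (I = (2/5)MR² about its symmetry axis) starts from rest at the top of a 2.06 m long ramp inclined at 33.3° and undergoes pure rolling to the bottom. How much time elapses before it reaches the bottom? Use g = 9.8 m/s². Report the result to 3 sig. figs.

t ≈ 1.04 s

Here I = (2/5)MR², so the shape factor k = I/(MR²) = 0.4.
Translational: Mg sinθ − f = Ma. Rotational about the CM: fR = Iα = kMRa, so f = kMa.
Hence a = g sinθ/(1+k) = 9.8×sin33.3°/1.4 = 3.843 m/s².
With constant a from rest, t = √(2L/a) = √(2·2.06/3.843) ≈ 1.04 s.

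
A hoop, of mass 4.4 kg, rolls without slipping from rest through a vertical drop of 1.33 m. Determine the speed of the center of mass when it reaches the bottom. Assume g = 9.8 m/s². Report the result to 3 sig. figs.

Here I = MR², so the shape factor k = I/(MR²) = 1.
Pure rolling means v = ωR; then KE = ½Mv² + ½I(v/R)² = ½(1+k)Mv² = Mv².
Energy conservation: Mgh = Mv², so v = √(2gh/(1+k)) = √(2 × 9.8 × 1.33 / 2) ≈ 3.61 m/s.

v ≈ 3.61 m/s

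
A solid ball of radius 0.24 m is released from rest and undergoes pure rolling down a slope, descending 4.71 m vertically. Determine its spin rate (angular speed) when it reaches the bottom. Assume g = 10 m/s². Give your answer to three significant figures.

With I = (2/5)MR², the ratio k = I/(MR²) is 0.4.
Rolling without slipping gives ω = v/R, so the total kinetic energy is ½Mv² + ½Iω² = ½(1+k)Mv² = (7/10)Mv².
Energy conservation Mgh = ½(1+k)Mv² gives v = √(2gh/(1+k)) = √(2 × 10 × 4.71 / 1.4) = 8.203 m/s.
Then ω = v/R = 8.203 / 0.24 ≈ 34.2 rad/s.

ω ≈ 34.2 rad/s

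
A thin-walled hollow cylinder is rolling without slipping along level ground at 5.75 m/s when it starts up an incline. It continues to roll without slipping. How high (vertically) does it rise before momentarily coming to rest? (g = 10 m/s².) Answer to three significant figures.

For this body I = MR², i.e. k = I/(MR²) = 1.
Rolling without slipping gives ω = v/R, so the total kinetic energy is ½Mv² + ½Iω² = ½(1+k)Mv² = Mv².
At the top the kinetic energy is zero, so Mv₀² = Mgh.
Thus h = (1+k)v₀²/(2g) = 2 × 5.75² / (2 × 10) ≈ 3.31 m.

h ≈ 3.31 m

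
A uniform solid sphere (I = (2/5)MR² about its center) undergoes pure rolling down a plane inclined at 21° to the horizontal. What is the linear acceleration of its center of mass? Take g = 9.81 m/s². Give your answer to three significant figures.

With I = (2/5)MR², the ratio k = I/(MR²) is 0.4.
Along the incline Mg sinθ − f = Ma, and torque about the center fR = Iα = kMR²(a/R) gives f = kMa.
Eliminating f: Mg sinθ = (1+k)Ma, so a = g sinθ/(1+k) = 9.81 × sin21° / 1.4 ≈ 2.51 m/s².

a ≈ 2.51 m/s²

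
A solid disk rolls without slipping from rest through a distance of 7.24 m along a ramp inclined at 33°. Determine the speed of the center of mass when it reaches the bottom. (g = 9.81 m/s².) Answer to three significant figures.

v ≈ 7.18 m/s

For this body I = (1/2)MR², i.e. k = I/(MR²) = 0.5.
Pure rolling means v = ωR; then KE = ½Mv² + ½I(v/R)² = ½(1+k)Mv² = (3/4)Mv².
The vertical drop is h = L sinθ = 7.24 × sin33° = 3.943 m.
Setting Mgh = (3/4)Mv² gives v = √(2gh/(1+k)) = √(2·9.81·3.943/1.5) ≈ 7.18 m/s.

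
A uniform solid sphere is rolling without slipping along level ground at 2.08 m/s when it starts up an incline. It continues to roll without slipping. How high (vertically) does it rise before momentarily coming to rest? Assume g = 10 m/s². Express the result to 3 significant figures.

h ≈ 0.303 m

The moment of inertia is (2/5)MR², giving k ≡ I/(MR²) = 0.4.
Pure rolling means v = ωR; then KE = ½Mv² + ½I(v/R)² = ½(1+k)Mv² = (7/10)Mv².
All of this converts to potential energy at the highest point: (7/10)Mv₀² = Mgh.
Thus h = (1+k)v₀²/(2g) = 1.4 × 2.08² / (2 × 10) ≈ 0.303 m.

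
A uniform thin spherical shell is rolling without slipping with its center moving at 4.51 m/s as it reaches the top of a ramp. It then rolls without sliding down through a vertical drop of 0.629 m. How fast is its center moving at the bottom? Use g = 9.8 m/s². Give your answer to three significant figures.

With I = (2/3)MR², the ratio k = I/(MR²) is 2/3.
Pure rolling means v = ωR; then KE = ½Mv² + ½I(v/R)² = ½(1+k)Mv² = (5/6)Mv².
Conserving energy between top and bottom: (5/6)Mv² = (5/6)Mv₀² + Mgh, hence v² = v₀² + 2gh/(1+k).
v = √(4.51² + 2×9.8×0.629/1.667) = √27.74 ≈ 5.27 m/s.

v ≈ 5.27 m/s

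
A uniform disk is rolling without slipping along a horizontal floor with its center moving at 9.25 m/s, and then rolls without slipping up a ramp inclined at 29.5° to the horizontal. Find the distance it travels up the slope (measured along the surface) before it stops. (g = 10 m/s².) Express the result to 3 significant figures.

Here I = (1/2)MR², so the shape factor k = I/(MR²) = 0.5.
Pure rolling means v = ωR; then KE = ½Mv² + ½I(v/R)² = ½(1+k)Mv² = (3/4)Mv².
Setting this equal to Mgh gives the vertical rise h = (1+k)v₀²/(2g) = 1.5×9.25²/(2×10) = 6.417 m.
The distance along the slope is d = h/sinθ = 6.417/sin29.5° ≈ 13.0 m.

d ≈ 13.0 m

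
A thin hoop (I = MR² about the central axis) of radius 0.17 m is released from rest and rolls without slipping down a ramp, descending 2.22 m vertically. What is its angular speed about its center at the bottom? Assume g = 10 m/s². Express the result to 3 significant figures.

ω ≈ 27.7 rad/s

Here I = MR², so the shape factor k = I/(MR²) = 1.
Since it rolls without slipping, ω = v/R and KE = ½Mv² + ½Iω² = ½(1+k)Mv² = Mv².
Energy conservation Mgh = ½(1+k)Mv² gives v = √(2gh/(1+k)) = √(2 × 10 × 2.22 / 2) = 4.712 m/s.
The angular speed follows from ω = v/R = 4.712/0.17 ≈ 27.7 rad/s.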